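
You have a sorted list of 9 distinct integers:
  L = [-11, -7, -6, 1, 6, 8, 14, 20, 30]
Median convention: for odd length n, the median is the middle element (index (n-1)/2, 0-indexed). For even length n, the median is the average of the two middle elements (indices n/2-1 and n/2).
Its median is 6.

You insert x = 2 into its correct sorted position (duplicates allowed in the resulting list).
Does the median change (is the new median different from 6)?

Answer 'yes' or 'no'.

Answer: yes

Derivation:
Old median = 6
Insert x = 2
New median = 4
Changed? yes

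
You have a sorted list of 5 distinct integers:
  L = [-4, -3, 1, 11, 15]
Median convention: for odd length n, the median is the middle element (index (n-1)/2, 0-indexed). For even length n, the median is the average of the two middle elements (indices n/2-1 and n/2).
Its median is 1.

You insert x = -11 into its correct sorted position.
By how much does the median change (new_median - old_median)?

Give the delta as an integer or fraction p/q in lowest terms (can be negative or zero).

Answer: -2

Derivation:
Old median = 1
After inserting x = -11: new sorted = [-11, -4, -3, 1, 11, 15]
New median = -1
Delta = -1 - 1 = -2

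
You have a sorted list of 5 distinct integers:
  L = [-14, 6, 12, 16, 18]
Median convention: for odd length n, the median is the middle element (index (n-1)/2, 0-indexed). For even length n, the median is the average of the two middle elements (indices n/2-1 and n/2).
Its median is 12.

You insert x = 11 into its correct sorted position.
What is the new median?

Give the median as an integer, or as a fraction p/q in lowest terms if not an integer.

Answer: 23/2

Derivation:
Old list (sorted, length 5): [-14, 6, 12, 16, 18]
Old median = 12
Insert x = 11
Old length odd (5). Middle was index 2 = 12.
New length even (6). New median = avg of two middle elements.
x = 11: 2 elements are < x, 3 elements are > x.
New sorted list: [-14, 6, 11, 12, 16, 18]
New median = 23/2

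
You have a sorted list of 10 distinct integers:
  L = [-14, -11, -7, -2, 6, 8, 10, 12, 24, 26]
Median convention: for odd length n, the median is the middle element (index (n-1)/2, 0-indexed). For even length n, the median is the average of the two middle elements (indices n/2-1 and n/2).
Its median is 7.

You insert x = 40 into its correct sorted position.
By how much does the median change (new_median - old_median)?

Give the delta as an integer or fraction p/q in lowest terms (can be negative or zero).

Old median = 7
After inserting x = 40: new sorted = [-14, -11, -7, -2, 6, 8, 10, 12, 24, 26, 40]
New median = 8
Delta = 8 - 7 = 1

Answer: 1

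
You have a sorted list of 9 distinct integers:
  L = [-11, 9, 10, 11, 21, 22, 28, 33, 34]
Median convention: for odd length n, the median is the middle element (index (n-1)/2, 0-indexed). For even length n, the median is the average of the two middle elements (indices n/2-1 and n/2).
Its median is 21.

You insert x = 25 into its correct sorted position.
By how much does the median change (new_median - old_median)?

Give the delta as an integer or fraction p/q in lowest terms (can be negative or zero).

Answer: 1/2

Derivation:
Old median = 21
After inserting x = 25: new sorted = [-11, 9, 10, 11, 21, 22, 25, 28, 33, 34]
New median = 43/2
Delta = 43/2 - 21 = 1/2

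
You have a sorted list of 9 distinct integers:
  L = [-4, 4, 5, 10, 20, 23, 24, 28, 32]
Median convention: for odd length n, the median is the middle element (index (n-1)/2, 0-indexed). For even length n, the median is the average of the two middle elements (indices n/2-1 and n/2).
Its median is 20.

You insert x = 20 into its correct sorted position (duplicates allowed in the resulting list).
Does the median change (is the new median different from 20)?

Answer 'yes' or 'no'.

Old median = 20
Insert x = 20
New median = 20
Changed? no

Answer: no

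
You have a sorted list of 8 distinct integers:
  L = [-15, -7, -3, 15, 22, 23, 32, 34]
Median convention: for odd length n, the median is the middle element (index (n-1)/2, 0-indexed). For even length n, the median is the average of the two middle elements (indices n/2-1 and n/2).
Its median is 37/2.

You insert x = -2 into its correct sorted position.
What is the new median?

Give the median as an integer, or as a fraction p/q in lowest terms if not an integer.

Answer: 15

Derivation:
Old list (sorted, length 8): [-15, -7, -3, 15, 22, 23, 32, 34]
Old median = 37/2
Insert x = -2
Old length even (8). Middle pair: indices 3,4 = 15,22.
New length odd (9). New median = single middle element.
x = -2: 3 elements are < x, 5 elements are > x.
New sorted list: [-15, -7, -3, -2, 15, 22, 23, 32, 34]
New median = 15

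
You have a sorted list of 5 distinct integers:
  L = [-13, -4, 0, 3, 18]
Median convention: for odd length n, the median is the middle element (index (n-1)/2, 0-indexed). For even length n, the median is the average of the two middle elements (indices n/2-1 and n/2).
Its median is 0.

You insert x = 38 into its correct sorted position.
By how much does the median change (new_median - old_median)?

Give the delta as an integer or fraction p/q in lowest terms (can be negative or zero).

Answer: 3/2

Derivation:
Old median = 0
After inserting x = 38: new sorted = [-13, -4, 0, 3, 18, 38]
New median = 3/2
Delta = 3/2 - 0 = 3/2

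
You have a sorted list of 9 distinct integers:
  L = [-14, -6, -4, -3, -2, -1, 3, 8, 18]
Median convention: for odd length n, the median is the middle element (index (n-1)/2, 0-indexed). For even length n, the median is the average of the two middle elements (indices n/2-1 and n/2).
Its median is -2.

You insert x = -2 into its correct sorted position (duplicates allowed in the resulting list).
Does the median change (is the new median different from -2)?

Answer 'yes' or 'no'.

Old median = -2
Insert x = -2
New median = -2
Changed? no

Answer: no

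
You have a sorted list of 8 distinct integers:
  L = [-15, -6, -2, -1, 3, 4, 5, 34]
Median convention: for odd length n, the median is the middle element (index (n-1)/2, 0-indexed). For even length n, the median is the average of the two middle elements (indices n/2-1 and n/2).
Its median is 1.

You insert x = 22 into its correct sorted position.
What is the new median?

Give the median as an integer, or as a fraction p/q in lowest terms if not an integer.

Old list (sorted, length 8): [-15, -6, -2, -1, 3, 4, 5, 34]
Old median = 1
Insert x = 22
Old length even (8). Middle pair: indices 3,4 = -1,3.
New length odd (9). New median = single middle element.
x = 22: 7 elements are < x, 1 elements are > x.
New sorted list: [-15, -6, -2, -1, 3, 4, 5, 22, 34]
New median = 3

Answer: 3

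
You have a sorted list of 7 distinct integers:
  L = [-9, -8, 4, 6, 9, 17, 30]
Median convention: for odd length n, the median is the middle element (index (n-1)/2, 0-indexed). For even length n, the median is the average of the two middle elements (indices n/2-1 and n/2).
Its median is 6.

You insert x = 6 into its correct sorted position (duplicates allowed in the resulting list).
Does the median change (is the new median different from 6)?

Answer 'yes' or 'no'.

Old median = 6
Insert x = 6
New median = 6
Changed? no

Answer: no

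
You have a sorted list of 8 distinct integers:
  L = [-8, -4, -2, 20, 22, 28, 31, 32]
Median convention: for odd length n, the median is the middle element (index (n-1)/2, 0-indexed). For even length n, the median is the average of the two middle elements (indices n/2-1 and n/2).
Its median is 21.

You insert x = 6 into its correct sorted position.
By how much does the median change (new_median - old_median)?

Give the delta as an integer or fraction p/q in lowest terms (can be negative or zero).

Answer: -1

Derivation:
Old median = 21
After inserting x = 6: new sorted = [-8, -4, -2, 6, 20, 22, 28, 31, 32]
New median = 20
Delta = 20 - 21 = -1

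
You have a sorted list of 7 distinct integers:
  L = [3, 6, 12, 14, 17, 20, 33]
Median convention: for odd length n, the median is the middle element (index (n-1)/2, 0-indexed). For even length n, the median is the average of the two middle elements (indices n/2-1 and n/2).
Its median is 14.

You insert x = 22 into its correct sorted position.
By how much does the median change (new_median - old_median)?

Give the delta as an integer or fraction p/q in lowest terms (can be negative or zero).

Answer: 3/2

Derivation:
Old median = 14
After inserting x = 22: new sorted = [3, 6, 12, 14, 17, 20, 22, 33]
New median = 31/2
Delta = 31/2 - 14 = 3/2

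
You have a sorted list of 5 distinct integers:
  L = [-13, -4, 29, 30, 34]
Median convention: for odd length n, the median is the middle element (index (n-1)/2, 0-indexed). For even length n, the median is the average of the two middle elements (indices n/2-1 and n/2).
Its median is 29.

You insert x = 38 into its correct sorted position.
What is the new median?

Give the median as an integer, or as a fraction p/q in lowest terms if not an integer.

Answer: 59/2

Derivation:
Old list (sorted, length 5): [-13, -4, 29, 30, 34]
Old median = 29
Insert x = 38
Old length odd (5). Middle was index 2 = 29.
New length even (6). New median = avg of two middle elements.
x = 38: 5 elements are < x, 0 elements are > x.
New sorted list: [-13, -4, 29, 30, 34, 38]
New median = 59/2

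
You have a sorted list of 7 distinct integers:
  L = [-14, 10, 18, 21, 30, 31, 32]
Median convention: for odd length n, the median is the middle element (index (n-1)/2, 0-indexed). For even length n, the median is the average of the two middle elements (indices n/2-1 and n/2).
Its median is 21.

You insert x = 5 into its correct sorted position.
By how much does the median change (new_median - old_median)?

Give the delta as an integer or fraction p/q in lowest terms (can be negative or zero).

Old median = 21
After inserting x = 5: new sorted = [-14, 5, 10, 18, 21, 30, 31, 32]
New median = 39/2
Delta = 39/2 - 21 = -3/2

Answer: -3/2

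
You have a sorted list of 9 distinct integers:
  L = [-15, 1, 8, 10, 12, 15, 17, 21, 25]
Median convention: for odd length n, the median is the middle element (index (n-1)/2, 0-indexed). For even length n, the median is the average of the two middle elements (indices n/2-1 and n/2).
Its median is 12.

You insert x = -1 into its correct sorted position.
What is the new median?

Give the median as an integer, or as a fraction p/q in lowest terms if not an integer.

Old list (sorted, length 9): [-15, 1, 8, 10, 12, 15, 17, 21, 25]
Old median = 12
Insert x = -1
Old length odd (9). Middle was index 4 = 12.
New length even (10). New median = avg of two middle elements.
x = -1: 1 elements are < x, 8 elements are > x.
New sorted list: [-15, -1, 1, 8, 10, 12, 15, 17, 21, 25]
New median = 11

Answer: 11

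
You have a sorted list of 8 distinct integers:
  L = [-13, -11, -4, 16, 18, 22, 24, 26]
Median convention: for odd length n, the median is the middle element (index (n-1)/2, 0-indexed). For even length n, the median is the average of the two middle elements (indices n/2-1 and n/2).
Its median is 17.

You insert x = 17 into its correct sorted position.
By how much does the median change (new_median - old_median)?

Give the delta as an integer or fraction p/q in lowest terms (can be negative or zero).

Old median = 17
After inserting x = 17: new sorted = [-13, -11, -4, 16, 17, 18, 22, 24, 26]
New median = 17
Delta = 17 - 17 = 0

Answer: 0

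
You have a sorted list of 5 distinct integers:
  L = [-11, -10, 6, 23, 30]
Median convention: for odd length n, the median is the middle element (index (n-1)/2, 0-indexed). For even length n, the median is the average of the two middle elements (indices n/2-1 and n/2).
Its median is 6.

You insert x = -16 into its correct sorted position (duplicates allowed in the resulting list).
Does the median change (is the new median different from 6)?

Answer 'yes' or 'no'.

Answer: yes

Derivation:
Old median = 6
Insert x = -16
New median = -2
Changed? yes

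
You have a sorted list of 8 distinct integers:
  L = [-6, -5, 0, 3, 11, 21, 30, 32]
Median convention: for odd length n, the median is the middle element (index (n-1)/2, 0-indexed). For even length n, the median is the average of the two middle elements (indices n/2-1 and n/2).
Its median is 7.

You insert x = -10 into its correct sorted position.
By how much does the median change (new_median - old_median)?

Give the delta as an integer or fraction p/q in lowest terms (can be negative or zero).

Answer: -4

Derivation:
Old median = 7
After inserting x = -10: new sorted = [-10, -6, -5, 0, 3, 11, 21, 30, 32]
New median = 3
Delta = 3 - 7 = -4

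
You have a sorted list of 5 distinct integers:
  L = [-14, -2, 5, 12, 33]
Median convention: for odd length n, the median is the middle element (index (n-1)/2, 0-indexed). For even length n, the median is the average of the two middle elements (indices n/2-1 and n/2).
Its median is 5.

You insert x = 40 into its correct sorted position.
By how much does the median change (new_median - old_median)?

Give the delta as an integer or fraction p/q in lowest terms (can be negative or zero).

Old median = 5
After inserting x = 40: new sorted = [-14, -2, 5, 12, 33, 40]
New median = 17/2
Delta = 17/2 - 5 = 7/2

Answer: 7/2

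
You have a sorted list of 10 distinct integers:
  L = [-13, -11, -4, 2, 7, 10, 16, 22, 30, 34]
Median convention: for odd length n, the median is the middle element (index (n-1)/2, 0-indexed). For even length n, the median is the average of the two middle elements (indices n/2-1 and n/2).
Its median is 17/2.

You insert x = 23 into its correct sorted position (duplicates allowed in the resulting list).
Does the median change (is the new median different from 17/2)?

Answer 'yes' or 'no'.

Old median = 17/2
Insert x = 23
New median = 10
Changed? yes

Answer: yes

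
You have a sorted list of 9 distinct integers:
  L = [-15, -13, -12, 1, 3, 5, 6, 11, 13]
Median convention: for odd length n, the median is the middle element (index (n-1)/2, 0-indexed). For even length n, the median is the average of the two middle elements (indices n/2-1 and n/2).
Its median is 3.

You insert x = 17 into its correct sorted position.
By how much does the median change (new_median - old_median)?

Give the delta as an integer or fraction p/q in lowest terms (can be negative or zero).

Answer: 1

Derivation:
Old median = 3
After inserting x = 17: new sorted = [-15, -13, -12, 1, 3, 5, 6, 11, 13, 17]
New median = 4
Delta = 4 - 3 = 1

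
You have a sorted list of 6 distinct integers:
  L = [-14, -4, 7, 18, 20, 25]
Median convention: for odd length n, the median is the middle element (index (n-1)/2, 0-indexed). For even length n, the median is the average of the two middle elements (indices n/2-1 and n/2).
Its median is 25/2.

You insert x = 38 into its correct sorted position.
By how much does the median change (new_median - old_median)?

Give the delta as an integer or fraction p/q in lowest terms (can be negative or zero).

Old median = 25/2
After inserting x = 38: new sorted = [-14, -4, 7, 18, 20, 25, 38]
New median = 18
Delta = 18 - 25/2 = 11/2

Answer: 11/2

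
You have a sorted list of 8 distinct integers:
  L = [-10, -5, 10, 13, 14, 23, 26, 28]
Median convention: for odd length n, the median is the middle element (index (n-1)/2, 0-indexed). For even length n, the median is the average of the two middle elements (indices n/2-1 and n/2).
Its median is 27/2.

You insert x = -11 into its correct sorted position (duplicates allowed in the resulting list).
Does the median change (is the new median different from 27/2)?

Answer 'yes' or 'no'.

Answer: yes

Derivation:
Old median = 27/2
Insert x = -11
New median = 13
Changed? yes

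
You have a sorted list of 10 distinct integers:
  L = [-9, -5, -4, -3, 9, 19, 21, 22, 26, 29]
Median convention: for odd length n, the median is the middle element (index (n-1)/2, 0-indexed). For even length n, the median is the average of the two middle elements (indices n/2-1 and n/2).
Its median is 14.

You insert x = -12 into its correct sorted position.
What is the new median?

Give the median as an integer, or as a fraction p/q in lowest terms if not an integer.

Old list (sorted, length 10): [-9, -5, -4, -3, 9, 19, 21, 22, 26, 29]
Old median = 14
Insert x = -12
Old length even (10). Middle pair: indices 4,5 = 9,19.
New length odd (11). New median = single middle element.
x = -12: 0 elements are < x, 10 elements are > x.
New sorted list: [-12, -9, -5, -4, -3, 9, 19, 21, 22, 26, 29]
New median = 9

Answer: 9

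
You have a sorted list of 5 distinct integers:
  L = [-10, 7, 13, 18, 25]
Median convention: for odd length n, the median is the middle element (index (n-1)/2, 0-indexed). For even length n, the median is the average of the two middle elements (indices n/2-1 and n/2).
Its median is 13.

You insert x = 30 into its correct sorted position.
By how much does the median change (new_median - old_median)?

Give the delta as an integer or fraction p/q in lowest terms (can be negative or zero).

Old median = 13
After inserting x = 30: new sorted = [-10, 7, 13, 18, 25, 30]
New median = 31/2
Delta = 31/2 - 13 = 5/2

Answer: 5/2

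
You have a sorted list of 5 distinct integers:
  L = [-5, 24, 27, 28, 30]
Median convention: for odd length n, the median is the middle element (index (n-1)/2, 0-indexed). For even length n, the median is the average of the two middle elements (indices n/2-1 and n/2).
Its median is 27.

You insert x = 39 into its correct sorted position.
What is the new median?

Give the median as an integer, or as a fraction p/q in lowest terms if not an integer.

Old list (sorted, length 5): [-5, 24, 27, 28, 30]
Old median = 27
Insert x = 39
Old length odd (5). Middle was index 2 = 27.
New length even (6). New median = avg of two middle elements.
x = 39: 5 elements are < x, 0 elements are > x.
New sorted list: [-5, 24, 27, 28, 30, 39]
New median = 55/2

Answer: 55/2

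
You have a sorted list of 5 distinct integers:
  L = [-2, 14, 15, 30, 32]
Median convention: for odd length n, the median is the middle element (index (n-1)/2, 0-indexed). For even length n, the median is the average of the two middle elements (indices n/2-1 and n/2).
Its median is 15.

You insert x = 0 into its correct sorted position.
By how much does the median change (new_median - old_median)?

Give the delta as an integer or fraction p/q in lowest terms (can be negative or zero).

Old median = 15
After inserting x = 0: new sorted = [-2, 0, 14, 15, 30, 32]
New median = 29/2
Delta = 29/2 - 15 = -1/2

Answer: -1/2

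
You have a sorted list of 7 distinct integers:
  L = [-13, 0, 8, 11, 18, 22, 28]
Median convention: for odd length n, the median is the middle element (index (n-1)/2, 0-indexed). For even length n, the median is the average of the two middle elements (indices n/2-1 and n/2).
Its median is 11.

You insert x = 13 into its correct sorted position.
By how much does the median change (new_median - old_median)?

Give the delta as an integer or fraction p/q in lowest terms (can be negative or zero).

Answer: 1

Derivation:
Old median = 11
After inserting x = 13: new sorted = [-13, 0, 8, 11, 13, 18, 22, 28]
New median = 12
Delta = 12 - 11 = 1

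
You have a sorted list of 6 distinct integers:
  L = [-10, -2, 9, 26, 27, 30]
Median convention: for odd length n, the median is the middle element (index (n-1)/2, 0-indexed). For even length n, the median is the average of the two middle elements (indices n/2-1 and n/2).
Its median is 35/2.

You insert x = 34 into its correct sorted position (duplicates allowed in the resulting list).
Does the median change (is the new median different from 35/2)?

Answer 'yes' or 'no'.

Old median = 35/2
Insert x = 34
New median = 26
Changed? yes

Answer: yes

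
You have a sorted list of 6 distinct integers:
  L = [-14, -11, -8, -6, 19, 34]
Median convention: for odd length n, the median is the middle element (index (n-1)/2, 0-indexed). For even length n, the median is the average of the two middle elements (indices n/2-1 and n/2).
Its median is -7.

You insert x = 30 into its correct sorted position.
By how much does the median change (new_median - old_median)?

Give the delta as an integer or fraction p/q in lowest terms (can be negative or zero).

Answer: 1

Derivation:
Old median = -7
After inserting x = 30: new sorted = [-14, -11, -8, -6, 19, 30, 34]
New median = -6
Delta = -6 - -7 = 1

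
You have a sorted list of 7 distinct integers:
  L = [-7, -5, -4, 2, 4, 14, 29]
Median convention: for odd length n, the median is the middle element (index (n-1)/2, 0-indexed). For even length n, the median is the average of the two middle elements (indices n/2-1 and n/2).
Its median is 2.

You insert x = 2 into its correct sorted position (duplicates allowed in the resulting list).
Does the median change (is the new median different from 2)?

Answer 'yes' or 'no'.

Answer: no

Derivation:
Old median = 2
Insert x = 2
New median = 2
Changed? no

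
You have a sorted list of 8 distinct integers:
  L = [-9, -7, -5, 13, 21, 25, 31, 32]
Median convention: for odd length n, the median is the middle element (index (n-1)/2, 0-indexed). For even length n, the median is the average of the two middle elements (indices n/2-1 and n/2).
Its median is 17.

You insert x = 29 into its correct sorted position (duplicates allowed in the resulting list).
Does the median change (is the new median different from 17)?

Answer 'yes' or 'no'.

Old median = 17
Insert x = 29
New median = 21
Changed? yes

Answer: yes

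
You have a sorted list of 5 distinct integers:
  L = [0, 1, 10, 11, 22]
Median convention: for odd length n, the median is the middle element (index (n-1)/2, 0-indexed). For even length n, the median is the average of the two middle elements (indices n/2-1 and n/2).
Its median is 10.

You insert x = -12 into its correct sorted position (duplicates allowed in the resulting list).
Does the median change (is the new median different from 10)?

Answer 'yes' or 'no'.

Answer: yes

Derivation:
Old median = 10
Insert x = -12
New median = 11/2
Changed? yes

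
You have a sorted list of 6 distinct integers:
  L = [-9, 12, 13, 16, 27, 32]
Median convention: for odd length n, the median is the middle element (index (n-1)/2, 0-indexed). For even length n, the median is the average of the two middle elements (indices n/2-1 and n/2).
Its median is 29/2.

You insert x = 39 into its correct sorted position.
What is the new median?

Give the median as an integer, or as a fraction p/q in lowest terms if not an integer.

Answer: 16

Derivation:
Old list (sorted, length 6): [-9, 12, 13, 16, 27, 32]
Old median = 29/2
Insert x = 39
Old length even (6). Middle pair: indices 2,3 = 13,16.
New length odd (7). New median = single middle element.
x = 39: 6 elements are < x, 0 elements are > x.
New sorted list: [-9, 12, 13, 16, 27, 32, 39]
New median = 16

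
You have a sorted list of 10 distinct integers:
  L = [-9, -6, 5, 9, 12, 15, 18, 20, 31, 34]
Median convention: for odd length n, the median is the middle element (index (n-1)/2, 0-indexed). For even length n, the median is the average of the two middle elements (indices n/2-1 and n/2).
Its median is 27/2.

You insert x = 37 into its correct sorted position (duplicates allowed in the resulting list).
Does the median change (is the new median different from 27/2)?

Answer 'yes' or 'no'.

Answer: yes

Derivation:
Old median = 27/2
Insert x = 37
New median = 15
Changed? yes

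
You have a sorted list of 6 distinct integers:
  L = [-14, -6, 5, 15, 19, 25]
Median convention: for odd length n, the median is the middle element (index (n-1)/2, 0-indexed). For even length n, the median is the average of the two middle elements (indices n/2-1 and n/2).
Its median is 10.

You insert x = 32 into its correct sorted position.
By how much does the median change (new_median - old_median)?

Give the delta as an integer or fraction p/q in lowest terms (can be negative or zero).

Old median = 10
After inserting x = 32: new sorted = [-14, -6, 5, 15, 19, 25, 32]
New median = 15
Delta = 15 - 10 = 5

Answer: 5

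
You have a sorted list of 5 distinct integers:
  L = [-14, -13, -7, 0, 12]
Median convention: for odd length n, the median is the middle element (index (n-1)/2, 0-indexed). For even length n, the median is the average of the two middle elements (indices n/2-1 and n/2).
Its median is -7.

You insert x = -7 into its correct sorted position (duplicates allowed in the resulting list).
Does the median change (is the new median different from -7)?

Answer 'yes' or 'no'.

Answer: no

Derivation:
Old median = -7
Insert x = -7
New median = -7
Changed? no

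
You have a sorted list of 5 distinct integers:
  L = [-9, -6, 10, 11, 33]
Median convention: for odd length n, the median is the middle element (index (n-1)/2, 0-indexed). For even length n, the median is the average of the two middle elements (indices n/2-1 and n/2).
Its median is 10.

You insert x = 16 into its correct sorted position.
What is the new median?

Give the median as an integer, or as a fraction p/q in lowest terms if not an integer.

Old list (sorted, length 5): [-9, -6, 10, 11, 33]
Old median = 10
Insert x = 16
Old length odd (5). Middle was index 2 = 10.
New length even (6). New median = avg of two middle elements.
x = 16: 4 elements are < x, 1 elements are > x.
New sorted list: [-9, -6, 10, 11, 16, 33]
New median = 21/2

Answer: 21/2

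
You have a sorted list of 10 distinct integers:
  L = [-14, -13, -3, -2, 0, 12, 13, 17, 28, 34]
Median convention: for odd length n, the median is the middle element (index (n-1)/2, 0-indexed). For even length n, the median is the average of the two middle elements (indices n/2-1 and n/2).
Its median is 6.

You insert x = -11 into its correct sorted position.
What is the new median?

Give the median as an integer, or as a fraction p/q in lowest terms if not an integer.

Answer: 0

Derivation:
Old list (sorted, length 10): [-14, -13, -3, -2, 0, 12, 13, 17, 28, 34]
Old median = 6
Insert x = -11
Old length even (10). Middle pair: indices 4,5 = 0,12.
New length odd (11). New median = single middle element.
x = -11: 2 elements are < x, 8 elements are > x.
New sorted list: [-14, -13, -11, -3, -2, 0, 12, 13, 17, 28, 34]
New median = 0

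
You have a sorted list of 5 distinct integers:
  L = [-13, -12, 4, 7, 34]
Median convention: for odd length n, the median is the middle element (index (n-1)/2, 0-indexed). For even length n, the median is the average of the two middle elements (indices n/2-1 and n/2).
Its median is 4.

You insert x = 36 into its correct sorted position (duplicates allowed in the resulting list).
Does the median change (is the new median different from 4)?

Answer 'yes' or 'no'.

Answer: yes

Derivation:
Old median = 4
Insert x = 36
New median = 11/2
Changed? yes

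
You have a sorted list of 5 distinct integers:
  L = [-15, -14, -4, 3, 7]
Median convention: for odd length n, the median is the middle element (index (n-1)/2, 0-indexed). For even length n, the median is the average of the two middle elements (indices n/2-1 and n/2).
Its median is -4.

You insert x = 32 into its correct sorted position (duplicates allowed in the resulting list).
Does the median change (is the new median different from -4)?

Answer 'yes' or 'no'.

Old median = -4
Insert x = 32
New median = -1/2
Changed? yes

Answer: yes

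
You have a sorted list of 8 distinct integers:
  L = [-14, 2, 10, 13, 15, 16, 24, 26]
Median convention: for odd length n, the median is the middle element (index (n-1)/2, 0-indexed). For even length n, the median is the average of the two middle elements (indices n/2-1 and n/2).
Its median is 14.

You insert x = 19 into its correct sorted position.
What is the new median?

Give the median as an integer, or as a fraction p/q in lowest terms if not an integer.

Old list (sorted, length 8): [-14, 2, 10, 13, 15, 16, 24, 26]
Old median = 14
Insert x = 19
Old length even (8). Middle pair: indices 3,4 = 13,15.
New length odd (9). New median = single middle element.
x = 19: 6 elements are < x, 2 elements are > x.
New sorted list: [-14, 2, 10, 13, 15, 16, 19, 24, 26]
New median = 15

Answer: 15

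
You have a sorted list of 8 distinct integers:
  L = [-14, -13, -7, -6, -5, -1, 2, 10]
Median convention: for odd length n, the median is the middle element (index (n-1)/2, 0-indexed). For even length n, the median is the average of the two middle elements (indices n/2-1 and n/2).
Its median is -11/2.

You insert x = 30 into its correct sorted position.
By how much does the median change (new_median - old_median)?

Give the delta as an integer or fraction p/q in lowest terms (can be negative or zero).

Answer: 1/2

Derivation:
Old median = -11/2
After inserting x = 30: new sorted = [-14, -13, -7, -6, -5, -1, 2, 10, 30]
New median = -5
Delta = -5 - -11/2 = 1/2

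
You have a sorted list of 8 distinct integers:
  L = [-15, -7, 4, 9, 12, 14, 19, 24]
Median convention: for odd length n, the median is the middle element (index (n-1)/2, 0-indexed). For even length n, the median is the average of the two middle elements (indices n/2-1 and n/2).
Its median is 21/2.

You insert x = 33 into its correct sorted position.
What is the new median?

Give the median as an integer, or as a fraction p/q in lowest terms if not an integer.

Old list (sorted, length 8): [-15, -7, 4, 9, 12, 14, 19, 24]
Old median = 21/2
Insert x = 33
Old length even (8). Middle pair: indices 3,4 = 9,12.
New length odd (9). New median = single middle element.
x = 33: 8 elements are < x, 0 elements are > x.
New sorted list: [-15, -7, 4, 9, 12, 14, 19, 24, 33]
New median = 12

Answer: 12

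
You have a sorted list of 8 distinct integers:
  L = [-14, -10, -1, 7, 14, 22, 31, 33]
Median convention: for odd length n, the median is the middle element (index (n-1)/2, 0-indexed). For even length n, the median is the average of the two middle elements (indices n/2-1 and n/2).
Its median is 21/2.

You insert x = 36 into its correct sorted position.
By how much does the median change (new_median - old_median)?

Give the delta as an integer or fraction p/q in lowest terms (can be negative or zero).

Old median = 21/2
After inserting x = 36: new sorted = [-14, -10, -1, 7, 14, 22, 31, 33, 36]
New median = 14
Delta = 14 - 21/2 = 7/2

Answer: 7/2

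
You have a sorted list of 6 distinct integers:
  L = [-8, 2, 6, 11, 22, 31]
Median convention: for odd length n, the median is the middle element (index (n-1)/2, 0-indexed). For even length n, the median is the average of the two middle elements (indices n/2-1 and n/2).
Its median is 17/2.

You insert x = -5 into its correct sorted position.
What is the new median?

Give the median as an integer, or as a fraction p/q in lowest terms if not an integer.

Answer: 6

Derivation:
Old list (sorted, length 6): [-8, 2, 6, 11, 22, 31]
Old median = 17/2
Insert x = -5
Old length even (6). Middle pair: indices 2,3 = 6,11.
New length odd (7). New median = single middle element.
x = -5: 1 elements are < x, 5 elements are > x.
New sorted list: [-8, -5, 2, 6, 11, 22, 31]
New median = 6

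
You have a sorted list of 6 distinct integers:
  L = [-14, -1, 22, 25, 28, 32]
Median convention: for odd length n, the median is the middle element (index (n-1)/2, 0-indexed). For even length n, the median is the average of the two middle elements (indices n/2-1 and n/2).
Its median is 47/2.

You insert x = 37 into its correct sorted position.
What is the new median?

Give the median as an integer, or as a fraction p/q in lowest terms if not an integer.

Answer: 25

Derivation:
Old list (sorted, length 6): [-14, -1, 22, 25, 28, 32]
Old median = 47/2
Insert x = 37
Old length even (6). Middle pair: indices 2,3 = 22,25.
New length odd (7). New median = single middle element.
x = 37: 6 elements are < x, 0 elements are > x.
New sorted list: [-14, -1, 22, 25, 28, 32, 37]
New median = 25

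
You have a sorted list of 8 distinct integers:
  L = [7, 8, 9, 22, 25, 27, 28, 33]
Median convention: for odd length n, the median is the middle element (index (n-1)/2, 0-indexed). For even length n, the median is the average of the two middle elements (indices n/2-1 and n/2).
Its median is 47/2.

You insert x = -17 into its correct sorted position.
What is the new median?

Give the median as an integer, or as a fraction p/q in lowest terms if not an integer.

Answer: 22

Derivation:
Old list (sorted, length 8): [7, 8, 9, 22, 25, 27, 28, 33]
Old median = 47/2
Insert x = -17
Old length even (8). Middle pair: indices 3,4 = 22,25.
New length odd (9). New median = single middle element.
x = -17: 0 elements are < x, 8 elements are > x.
New sorted list: [-17, 7, 8, 9, 22, 25, 27, 28, 33]
New median = 22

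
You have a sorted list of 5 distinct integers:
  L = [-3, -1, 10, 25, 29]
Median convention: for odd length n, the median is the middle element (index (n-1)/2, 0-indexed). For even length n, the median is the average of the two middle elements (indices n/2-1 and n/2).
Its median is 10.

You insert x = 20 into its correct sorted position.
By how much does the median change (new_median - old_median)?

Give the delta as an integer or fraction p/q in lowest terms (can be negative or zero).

Answer: 5

Derivation:
Old median = 10
After inserting x = 20: new sorted = [-3, -1, 10, 20, 25, 29]
New median = 15
Delta = 15 - 10 = 5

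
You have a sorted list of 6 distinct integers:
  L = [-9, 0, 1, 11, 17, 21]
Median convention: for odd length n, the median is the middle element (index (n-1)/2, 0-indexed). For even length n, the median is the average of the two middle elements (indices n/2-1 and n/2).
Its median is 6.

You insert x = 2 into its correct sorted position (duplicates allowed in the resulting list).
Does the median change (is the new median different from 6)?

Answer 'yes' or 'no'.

Answer: yes

Derivation:
Old median = 6
Insert x = 2
New median = 2
Changed? yes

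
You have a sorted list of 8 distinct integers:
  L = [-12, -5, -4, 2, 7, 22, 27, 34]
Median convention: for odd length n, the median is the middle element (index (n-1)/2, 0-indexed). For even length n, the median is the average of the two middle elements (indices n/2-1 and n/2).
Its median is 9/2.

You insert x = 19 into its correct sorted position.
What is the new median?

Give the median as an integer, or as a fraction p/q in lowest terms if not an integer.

Old list (sorted, length 8): [-12, -5, -4, 2, 7, 22, 27, 34]
Old median = 9/2
Insert x = 19
Old length even (8). Middle pair: indices 3,4 = 2,7.
New length odd (9). New median = single middle element.
x = 19: 5 elements are < x, 3 elements are > x.
New sorted list: [-12, -5, -4, 2, 7, 19, 22, 27, 34]
New median = 7

Answer: 7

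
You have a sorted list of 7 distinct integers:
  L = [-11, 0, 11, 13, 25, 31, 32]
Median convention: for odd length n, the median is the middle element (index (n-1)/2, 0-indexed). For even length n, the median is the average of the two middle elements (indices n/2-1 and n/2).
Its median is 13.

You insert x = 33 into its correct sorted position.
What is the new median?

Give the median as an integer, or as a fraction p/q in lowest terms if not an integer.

Answer: 19

Derivation:
Old list (sorted, length 7): [-11, 0, 11, 13, 25, 31, 32]
Old median = 13
Insert x = 33
Old length odd (7). Middle was index 3 = 13.
New length even (8). New median = avg of two middle elements.
x = 33: 7 elements are < x, 0 elements are > x.
New sorted list: [-11, 0, 11, 13, 25, 31, 32, 33]
New median = 19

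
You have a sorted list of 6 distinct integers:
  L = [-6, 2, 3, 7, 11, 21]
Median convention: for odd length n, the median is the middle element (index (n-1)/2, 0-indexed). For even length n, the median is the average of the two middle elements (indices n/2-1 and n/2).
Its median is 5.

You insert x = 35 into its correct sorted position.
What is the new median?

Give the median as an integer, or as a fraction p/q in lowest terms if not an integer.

Answer: 7

Derivation:
Old list (sorted, length 6): [-6, 2, 3, 7, 11, 21]
Old median = 5
Insert x = 35
Old length even (6). Middle pair: indices 2,3 = 3,7.
New length odd (7). New median = single middle element.
x = 35: 6 elements are < x, 0 elements are > x.
New sorted list: [-6, 2, 3, 7, 11, 21, 35]
New median = 7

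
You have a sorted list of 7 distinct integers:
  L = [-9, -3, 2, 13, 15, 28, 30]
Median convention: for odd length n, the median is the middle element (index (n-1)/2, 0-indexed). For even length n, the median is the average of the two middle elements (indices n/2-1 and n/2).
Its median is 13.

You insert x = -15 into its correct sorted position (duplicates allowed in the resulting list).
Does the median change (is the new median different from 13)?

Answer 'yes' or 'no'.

Answer: yes

Derivation:
Old median = 13
Insert x = -15
New median = 15/2
Changed? yes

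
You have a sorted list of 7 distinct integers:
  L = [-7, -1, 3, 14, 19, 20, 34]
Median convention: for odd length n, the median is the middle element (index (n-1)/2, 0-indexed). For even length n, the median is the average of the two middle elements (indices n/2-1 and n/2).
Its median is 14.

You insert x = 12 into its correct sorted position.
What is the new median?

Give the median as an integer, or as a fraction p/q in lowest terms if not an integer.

Old list (sorted, length 7): [-7, -1, 3, 14, 19, 20, 34]
Old median = 14
Insert x = 12
Old length odd (7). Middle was index 3 = 14.
New length even (8). New median = avg of two middle elements.
x = 12: 3 elements are < x, 4 elements are > x.
New sorted list: [-7, -1, 3, 12, 14, 19, 20, 34]
New median = 13

Answer: 13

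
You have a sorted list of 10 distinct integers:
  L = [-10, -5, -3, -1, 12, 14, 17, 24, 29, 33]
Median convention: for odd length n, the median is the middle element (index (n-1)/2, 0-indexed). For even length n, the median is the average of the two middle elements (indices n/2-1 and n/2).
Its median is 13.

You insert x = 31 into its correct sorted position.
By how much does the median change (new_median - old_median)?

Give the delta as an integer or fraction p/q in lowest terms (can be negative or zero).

Old median = 13
After inserting x = 31: new sorted = [-10, -5, -3, -1, 12, 14, 17, 24, 29, 31, 33]
New median = 14
Delta = 14 - 13 = 1

Answer: 1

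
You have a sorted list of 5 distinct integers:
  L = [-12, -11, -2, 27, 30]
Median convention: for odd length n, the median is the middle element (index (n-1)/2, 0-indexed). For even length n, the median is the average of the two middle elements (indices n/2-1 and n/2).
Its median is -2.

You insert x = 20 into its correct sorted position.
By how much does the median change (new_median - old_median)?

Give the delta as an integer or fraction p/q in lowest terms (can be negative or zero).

Old median = -2
After inserting x = 20: new sorted = [-12, -11, -2, 20, 27, 30]
New median = 9
Delta = 9 - -2 = 11

Answer: 11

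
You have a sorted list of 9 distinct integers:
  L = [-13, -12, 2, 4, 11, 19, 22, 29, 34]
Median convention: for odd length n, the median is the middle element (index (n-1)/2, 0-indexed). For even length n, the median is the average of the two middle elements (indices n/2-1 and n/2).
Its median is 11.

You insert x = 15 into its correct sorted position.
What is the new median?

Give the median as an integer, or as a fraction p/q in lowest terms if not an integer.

Old list (sorted, length 9): [-13, -12, 2, 4, 11, 19, 22, 29, 34]
Old median = 11
Insert x = 15
Old length odd (9). Middle was index 4 = 11.
New length even (10). New median = avg of two middle elements.
x = 15: 5 elements are < x, 4 elements are > x.
New sorted list: [-13, -12, 2, 4, 11, 15, 19, 22, 29, 34]
New median = 13

Answer: 13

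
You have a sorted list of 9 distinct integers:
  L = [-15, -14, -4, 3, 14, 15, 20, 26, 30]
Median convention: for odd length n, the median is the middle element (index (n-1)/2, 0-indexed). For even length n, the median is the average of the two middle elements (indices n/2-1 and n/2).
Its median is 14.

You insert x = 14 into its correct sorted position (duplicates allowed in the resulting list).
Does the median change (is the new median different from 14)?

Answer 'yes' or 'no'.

Answer: no

Derivation:
Old median = 14
Insert x = 14
New median = 14
Changed? no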